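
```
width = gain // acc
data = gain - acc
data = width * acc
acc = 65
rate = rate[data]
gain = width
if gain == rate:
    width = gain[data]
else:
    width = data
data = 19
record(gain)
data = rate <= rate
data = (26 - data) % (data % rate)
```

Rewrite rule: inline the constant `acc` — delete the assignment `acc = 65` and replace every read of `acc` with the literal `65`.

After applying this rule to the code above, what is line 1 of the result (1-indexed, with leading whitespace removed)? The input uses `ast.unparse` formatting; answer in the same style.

Transformed code:
width = gain // 65
data = gain - 65
data = width * 65
rate = rate[data]
gain = width
if gain == rate:
    width = gain[data]
else:
    width = data
data = 19
record(gain)
data = rate <= rate
data = (26 - data) % (data % rate)

width = gain // 65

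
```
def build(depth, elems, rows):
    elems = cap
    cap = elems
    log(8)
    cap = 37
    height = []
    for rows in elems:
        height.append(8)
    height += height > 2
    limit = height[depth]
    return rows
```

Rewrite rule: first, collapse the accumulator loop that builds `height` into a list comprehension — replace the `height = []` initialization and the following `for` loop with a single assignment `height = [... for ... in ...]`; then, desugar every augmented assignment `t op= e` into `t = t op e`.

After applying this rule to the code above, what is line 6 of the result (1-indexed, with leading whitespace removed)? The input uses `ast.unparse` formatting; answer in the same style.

height = [8 for rows in elems]

Transformed code:
def build(depth, elems, rows):
    elems = cap
    cap = elems
    log(8)
    cap = 37
    height = [8 for rows in elems]
    height = height + (height > 2)
    limit = height[depth]
    return rows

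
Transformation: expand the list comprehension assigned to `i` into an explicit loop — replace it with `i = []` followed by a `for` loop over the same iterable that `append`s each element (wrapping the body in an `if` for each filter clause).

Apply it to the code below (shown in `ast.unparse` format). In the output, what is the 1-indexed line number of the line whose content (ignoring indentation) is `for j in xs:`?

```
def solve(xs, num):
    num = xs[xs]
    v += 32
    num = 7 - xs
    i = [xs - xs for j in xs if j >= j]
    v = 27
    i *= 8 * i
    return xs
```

Transformed code:
def solve(xs, num):
    num = xs[xs]
    v += 32
    num = 7 - xs
    i = []
    for j in xs:
        if j >= j:
            i.append(xs - xs)
    v = 27
    i *= 8 * i
    return xs

6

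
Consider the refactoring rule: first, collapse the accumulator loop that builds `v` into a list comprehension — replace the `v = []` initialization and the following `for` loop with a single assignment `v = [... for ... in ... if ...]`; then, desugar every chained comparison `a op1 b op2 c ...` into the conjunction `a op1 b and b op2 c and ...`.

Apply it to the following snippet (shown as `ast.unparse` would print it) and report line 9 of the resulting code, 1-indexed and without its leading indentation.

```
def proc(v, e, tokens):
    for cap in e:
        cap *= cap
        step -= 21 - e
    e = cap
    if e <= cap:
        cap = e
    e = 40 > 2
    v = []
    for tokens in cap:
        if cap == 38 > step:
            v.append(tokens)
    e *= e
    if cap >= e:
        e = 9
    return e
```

v = [tokens for tokens in cap if cap == 38 and 38 > step]

Transformed code:
def proc(v, e, tokens):
    for cap in e:
        cap *= cap
        step -= 21 - e
    e = cap
    if e <= cap:
        cap = e
    e = 40 > 2
    v = [tokens for tokens in cap if cap == 38 and 38 > step]
    e *= e
    if cap >= e:
        e = 9
    return e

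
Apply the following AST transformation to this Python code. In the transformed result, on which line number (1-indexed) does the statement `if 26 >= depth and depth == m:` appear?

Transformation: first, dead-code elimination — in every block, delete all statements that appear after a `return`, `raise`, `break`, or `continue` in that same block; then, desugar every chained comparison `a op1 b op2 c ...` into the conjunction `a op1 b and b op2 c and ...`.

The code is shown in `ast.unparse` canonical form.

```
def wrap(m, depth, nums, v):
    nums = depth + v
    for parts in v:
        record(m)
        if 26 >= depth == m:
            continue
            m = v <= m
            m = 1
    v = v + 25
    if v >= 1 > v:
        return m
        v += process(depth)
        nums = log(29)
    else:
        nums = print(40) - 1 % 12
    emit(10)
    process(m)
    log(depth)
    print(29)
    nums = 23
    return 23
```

Transformed code:
def wrap(m, depth, nums, v):
    nums = depth + v
    for parts in v:
        record(m)
        if 26 >= depth and depth == m:
            continue
    v = v + 25
    if v >= 1 and 1 > v:
        return m
    else:
        nums = print(40) - 1 % 12
    emit(10)
    process(m)
    log(depth)
    print(29)
    nums = 23
    return 23

5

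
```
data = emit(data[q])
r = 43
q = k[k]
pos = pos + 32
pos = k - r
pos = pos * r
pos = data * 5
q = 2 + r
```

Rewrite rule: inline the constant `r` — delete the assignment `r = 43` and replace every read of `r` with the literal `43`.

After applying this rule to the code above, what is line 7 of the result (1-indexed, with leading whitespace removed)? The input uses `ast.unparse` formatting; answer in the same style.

q = 2 + 43

Transformed code:
data = emit(data[q])
q = k[k]
pos = pos + 32
pos = k - 43
pos = pos * 43
pos = data * 5
q = 2 + 43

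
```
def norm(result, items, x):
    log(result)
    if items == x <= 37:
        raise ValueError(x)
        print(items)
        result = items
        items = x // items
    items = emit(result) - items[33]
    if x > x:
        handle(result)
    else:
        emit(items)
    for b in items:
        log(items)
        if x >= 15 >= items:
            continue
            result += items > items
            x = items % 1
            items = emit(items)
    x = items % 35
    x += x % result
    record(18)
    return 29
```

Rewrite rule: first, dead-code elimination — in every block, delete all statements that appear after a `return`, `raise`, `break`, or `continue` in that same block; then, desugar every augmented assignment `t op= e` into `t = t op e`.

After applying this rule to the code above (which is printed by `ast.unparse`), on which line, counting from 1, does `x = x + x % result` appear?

Transformed code:
def norm(result, items, x):
    log(result)
    if items == x <= 37:
        raise ValueError(x)
    items = emit(result) - items[33]
    if x > x:
        handle(result)
    else:
        emit(items)
    for b in items:
        log(items)
        if x >= 15 >= items:
            continue
    x = items % 35
    x = x + x % result
    record(18)
    return 29

15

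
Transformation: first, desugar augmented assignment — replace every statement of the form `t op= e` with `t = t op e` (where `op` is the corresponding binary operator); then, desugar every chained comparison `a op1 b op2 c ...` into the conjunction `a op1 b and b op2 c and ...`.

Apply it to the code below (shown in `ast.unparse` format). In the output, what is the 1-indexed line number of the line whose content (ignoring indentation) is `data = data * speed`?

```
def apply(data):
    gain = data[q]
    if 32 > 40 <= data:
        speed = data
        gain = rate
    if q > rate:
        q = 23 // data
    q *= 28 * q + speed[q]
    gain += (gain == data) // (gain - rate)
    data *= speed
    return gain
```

Transformed code:
def apply(data):
    gain = data[q]
    if 32 > 40 and 40 <= data:
        speed = data
        gain = rate
    if q > rate:
        q = 23 // data
    q = q * (28 * q + speed[q])
    gain = gain + (gain == data) // (gain - rate)
    data = data * speed
    return gain

10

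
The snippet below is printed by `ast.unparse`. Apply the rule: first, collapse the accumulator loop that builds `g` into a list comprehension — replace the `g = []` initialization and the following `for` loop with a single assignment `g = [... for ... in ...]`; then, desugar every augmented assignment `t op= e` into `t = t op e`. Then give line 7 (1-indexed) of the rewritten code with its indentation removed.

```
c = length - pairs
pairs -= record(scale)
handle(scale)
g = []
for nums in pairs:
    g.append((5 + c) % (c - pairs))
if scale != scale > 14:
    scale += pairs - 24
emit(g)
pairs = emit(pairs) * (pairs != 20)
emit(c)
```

Transformed code:
c = length - pairs
pairs = pairs - record(scale)
handle(scale)
g = [(5 + c) % (c - pairs) for nums in pairs]
if scale != scale > 14:
    scale = scale + (pairs - 24)
emit(g)
pairs = emit(pairs) * (pairs != 20)
emit(c)

emit(g)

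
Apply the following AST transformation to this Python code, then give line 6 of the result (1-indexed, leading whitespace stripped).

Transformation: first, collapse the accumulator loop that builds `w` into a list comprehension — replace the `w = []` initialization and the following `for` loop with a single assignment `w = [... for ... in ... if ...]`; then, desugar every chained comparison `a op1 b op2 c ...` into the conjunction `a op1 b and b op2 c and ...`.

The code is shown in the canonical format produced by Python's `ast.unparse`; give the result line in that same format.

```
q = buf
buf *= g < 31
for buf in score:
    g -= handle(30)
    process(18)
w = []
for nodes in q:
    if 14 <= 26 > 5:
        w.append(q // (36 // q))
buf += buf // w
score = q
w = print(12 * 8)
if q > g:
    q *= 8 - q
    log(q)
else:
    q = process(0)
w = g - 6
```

w = [q // (36 // q) for nodes in q if 14 <= 26 and 26 > 5]

Transformed code:
q = buf
buf *= g < 31
for buf in score:
    g -= handle(30)
    process(18)
w = [q // (36 // q) for nodes in q if 14 <= 26 and 26 > 5]
buf += buf // w
score = q
w = print(12 * 8)
if q > g:
    q *= 8 - q
    log(q)
else:
    q = process(0)
w = g - 6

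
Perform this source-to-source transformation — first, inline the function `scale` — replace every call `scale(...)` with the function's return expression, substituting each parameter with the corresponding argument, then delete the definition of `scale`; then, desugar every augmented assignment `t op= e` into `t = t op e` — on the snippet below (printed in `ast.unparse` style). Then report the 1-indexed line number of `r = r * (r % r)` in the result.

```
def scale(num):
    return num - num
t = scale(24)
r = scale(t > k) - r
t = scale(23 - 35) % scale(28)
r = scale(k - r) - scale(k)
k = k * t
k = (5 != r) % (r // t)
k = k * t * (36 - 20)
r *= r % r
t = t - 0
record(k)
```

Transformed code:
t = 24 - 24
r = (t > k) - (t > k) - r
t = (23 - 35 - (23 - 35)) % (28 - 28)
r = k - r - (k - r) - (k - k)
k = k * t
k = (5 != r) % (r // t)
k = k * t * (36 - 20)
r = r * (r % r)
t = t - 0
record(k)

8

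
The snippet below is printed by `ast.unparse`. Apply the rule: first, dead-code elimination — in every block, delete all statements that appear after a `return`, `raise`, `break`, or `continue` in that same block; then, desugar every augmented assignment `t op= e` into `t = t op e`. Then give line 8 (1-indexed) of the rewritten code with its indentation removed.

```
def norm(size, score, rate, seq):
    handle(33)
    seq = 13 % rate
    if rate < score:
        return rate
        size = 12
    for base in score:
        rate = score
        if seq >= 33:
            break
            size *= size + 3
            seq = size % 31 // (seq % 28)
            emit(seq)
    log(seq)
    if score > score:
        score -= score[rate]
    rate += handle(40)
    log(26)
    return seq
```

if seq >= 33:

Transformed code:
def norm(size, score, rate, seq):
    handle(33)
    seq = 13 % rate
    if rate < score:
        return rate
    for base in score:
        rate = score
        if seq >= 33:
            break
    log(seq)
    if score > score:
        score = score - score[rate]
    rate = rate + handle(40)
    log(26)
    return seq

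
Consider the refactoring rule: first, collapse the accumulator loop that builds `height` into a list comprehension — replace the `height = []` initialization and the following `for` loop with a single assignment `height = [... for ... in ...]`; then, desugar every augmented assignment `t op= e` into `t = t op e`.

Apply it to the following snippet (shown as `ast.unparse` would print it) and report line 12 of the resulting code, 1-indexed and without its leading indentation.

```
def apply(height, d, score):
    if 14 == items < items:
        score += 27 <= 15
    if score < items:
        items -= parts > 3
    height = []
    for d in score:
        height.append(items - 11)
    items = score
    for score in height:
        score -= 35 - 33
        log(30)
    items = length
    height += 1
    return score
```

Transformed code:
def apply(height, d, score):
    if 14 == items < items:
        score = score + (27 <= 15)
    if score < items:
        items = items - (parts > 3)
    height = [items - 11 for d in score]
    items = score
    for score in height:
        score = score - (35 - 33)
        log(30)
    items = length
    height = height + 1
    return score

height = height + 1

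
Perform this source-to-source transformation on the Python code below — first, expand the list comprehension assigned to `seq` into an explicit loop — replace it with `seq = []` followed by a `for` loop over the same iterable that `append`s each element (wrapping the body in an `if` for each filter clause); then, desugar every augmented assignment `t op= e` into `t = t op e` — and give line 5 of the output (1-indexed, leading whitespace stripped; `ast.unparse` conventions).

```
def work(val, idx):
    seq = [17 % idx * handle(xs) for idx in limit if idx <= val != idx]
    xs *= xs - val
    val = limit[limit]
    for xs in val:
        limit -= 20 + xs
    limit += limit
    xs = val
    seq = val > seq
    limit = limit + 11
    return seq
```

Transformed code:
def work(val, idx):
    seq = []
    for idx in limit:
        if idx <= val != idx:
            seq.append(17 % idx * handle(xs))
    xs = xs * (xs - val)
    val = limit[limit]
    for xs in val:
        limit = limit - (20 + xs)
    limit = limit + limit
    xs = val
    seq = val > seq
    limit = limit + 11
    return seq

seq.append(17 % idx * handle(xs))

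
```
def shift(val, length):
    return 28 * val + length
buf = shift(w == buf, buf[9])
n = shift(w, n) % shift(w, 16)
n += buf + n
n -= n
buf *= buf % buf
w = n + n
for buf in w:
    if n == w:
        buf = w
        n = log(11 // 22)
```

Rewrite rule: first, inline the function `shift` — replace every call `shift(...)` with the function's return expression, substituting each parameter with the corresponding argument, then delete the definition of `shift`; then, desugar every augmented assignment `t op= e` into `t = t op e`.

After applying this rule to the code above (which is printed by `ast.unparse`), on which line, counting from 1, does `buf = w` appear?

Transformed code:
buf = 28 * (w == buf) + buf[9]
n = (28 * w + n) % (28 * w + 16)
n = n + (buf + n)
n = n - n
buf = buf * (buf % buf)
w = n + n
for buf in w:
    if n == w:
        buf = w
        n = log(11 // 22)

9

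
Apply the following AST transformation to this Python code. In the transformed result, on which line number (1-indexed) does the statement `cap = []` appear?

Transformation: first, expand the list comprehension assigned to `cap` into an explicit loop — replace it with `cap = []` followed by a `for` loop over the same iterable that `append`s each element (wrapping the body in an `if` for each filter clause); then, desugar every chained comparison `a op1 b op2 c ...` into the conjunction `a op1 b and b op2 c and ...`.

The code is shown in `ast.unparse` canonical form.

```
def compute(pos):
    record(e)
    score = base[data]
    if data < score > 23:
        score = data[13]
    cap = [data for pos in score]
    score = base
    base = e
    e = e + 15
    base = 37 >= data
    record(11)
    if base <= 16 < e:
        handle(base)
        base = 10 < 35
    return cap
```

6

Transformed code:
def compute(pos):
    record(e)
    score = base[data]
    if data < score and score > 23:
        score = data[13]
    cap = []
    for pos in score:
        cap.append(data)
    score = base
    base = e
    e = e + 15
    base = 37 >= data
    record(11)
    if base <= 16 and 16 < e:
        handle(base)
        base = 10 < 35
    return cap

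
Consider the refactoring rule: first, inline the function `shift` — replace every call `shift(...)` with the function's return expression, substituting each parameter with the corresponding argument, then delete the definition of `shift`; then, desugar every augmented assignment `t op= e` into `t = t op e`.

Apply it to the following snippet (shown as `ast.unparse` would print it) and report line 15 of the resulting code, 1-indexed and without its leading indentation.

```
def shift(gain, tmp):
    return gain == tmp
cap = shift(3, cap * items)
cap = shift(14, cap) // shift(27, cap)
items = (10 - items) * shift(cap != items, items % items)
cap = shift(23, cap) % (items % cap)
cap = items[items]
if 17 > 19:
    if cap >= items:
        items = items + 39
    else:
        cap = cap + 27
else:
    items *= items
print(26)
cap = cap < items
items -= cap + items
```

items = items - (cap + items)

Transformed code:
cap = 3 == cap * items
cap = (14 == cap) // (27 == cap)
items = (10 - items) * ((cap != items) == items % items)
cap = (23 == cap) % (items % cap)
cap = items[items]
if 17 > 19:
    if cap >= items:
        items = items + 39
    else:
        cap = cap + 27
else:
    items = items * items
print(26)
cap = cap < items
items = items - (cap + items)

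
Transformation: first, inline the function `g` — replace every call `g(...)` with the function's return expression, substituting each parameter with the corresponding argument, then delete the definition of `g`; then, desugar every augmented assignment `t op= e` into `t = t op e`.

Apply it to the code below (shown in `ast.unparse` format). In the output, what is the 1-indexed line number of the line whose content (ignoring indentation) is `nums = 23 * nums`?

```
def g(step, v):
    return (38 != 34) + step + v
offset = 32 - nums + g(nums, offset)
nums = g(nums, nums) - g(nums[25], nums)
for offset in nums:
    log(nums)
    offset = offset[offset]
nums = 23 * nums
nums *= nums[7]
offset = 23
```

Transformed code:
offset = 32 - nums + ((38 != 34) + nums + offset)
nums = (38 != 34) + nums + nums - ((38 != 34) + nums[25] + nums)
for offset in nums:
    log(nums)
    offset = offset[offset]
nums = 23 * nums
nums = nums * nums[7]
offset = 23

6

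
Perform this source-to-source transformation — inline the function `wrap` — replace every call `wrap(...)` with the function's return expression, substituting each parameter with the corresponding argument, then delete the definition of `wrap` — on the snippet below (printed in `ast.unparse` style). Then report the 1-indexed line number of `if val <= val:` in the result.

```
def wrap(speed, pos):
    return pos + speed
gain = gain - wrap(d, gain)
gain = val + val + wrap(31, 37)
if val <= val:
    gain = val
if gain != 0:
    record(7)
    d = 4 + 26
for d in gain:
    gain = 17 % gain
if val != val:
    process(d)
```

3

Transformed code:
gain = gain - (gain + d)
gain = val + val + (37 + 31)
if val <= val:
    gain = val
if gain != 0:
    record(7)
    d = 4 + 26
for d in gain:
    gain = 17 % gain
if val != val:
    process(d)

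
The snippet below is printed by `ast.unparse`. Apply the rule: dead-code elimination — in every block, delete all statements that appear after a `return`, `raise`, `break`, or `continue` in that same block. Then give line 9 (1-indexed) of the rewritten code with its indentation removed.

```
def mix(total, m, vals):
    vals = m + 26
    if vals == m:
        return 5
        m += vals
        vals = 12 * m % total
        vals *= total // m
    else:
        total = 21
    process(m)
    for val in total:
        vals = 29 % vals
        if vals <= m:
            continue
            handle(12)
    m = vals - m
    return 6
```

vals = 29 % vals

Transformed code:
def mix(total, m, vals):
    vals = m + 26
    if vals == m:
        return 5
    else:
        total = 21
    process(m)
    for val in total:
        vals = 29 % vals
        if vals <= m:
            continue
    m = vals - m
    return 6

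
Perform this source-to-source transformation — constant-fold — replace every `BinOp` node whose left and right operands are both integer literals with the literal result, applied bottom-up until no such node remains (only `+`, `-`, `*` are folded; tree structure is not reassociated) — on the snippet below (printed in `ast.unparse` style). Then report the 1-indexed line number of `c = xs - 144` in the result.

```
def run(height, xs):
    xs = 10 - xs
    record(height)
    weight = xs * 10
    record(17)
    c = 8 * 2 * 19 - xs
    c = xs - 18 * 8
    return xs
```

7

Transformed code:
def run(height, xs):
    xs = 10 - xs
    record(height)
    weight = xs * 10
    record(17)
    c = 304 - xs
    c = xs - 144
    return xs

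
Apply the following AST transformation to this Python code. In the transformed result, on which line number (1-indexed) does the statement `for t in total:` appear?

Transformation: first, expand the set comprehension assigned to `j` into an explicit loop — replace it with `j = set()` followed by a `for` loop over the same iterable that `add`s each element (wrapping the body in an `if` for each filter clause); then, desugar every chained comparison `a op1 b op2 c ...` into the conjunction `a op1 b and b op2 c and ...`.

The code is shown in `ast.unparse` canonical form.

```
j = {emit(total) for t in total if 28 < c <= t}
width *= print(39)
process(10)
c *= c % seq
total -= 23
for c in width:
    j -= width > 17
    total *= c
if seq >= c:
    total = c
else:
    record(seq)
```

Transformed code:
j = set()
for t in total:
    if 28 < c and c <= t:
        j.add(emit(total))
width *= print(39)
process(10)
c *= c % seq
total -= 23
for c in width:
    j -= width > 17
    total *= c
if seq >= c:
    total = c
else:
    record(seq)

2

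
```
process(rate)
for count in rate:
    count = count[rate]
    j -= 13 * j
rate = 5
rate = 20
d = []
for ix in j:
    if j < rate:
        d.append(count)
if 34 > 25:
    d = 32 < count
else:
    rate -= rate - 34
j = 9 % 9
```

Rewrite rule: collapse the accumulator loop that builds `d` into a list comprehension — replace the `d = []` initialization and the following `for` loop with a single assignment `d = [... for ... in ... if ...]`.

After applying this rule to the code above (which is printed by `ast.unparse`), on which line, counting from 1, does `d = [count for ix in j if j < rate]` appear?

Transformed code:
process(rate)
for count in rate:
    count = count[rate]
    j -= 13 * j
rate = 5
rate = 20
d = [count for ix in j if j < rate]
if 34 > 25:
    d = 32 < count
else:
    rate -= rate - 34
j = 9 % 9

7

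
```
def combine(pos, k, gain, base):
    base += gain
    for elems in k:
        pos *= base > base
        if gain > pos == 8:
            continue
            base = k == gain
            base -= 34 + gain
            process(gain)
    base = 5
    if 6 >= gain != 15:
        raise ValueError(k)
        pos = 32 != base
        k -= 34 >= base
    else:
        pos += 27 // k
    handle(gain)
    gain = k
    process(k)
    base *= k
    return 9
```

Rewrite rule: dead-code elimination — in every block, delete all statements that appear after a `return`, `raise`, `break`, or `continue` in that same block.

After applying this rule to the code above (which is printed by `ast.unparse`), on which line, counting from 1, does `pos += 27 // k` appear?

Transformed code:
def combine(pos, k, gain, base):
    base += gain
    for elems in k:
        pos *= base > base
        if gain > pos == 8:
            continue
    base = 5
    if 6 >= gain != 15:
        raise ValueError(k)
    else:
        pos += 27 // k
    handle(gain)
    gain = k
    process(k)
    base *= k
    return 9

11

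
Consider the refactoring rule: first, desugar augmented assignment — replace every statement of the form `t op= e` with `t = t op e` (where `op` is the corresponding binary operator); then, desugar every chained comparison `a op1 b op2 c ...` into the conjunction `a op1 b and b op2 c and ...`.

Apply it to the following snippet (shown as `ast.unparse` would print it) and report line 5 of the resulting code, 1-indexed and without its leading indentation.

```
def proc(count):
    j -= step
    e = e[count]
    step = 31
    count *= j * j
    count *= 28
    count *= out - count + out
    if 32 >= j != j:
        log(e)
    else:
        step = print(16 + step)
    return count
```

count = count * (j * j)

Transformed code:
def proc(count):
    j = j - step
    e = e[count]
    step = 31
    count = count * (j * j)
    count = count * 28
    count = count * (out - count + out)
    if 32 >= j and j != j:
        log(e)
    else:
        step = print(16 + step)
    return count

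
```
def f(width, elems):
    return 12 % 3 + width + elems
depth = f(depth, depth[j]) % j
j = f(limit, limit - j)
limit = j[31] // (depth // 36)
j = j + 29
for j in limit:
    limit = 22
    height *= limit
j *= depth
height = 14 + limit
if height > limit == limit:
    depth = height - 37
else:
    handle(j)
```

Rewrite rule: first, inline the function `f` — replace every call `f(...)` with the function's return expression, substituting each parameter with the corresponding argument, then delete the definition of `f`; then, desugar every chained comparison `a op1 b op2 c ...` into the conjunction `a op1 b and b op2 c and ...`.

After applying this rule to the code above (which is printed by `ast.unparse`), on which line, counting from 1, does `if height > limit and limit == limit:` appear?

Transformed code:
depth = (12 % 3 + depth + depth[j]) % j
j = 12 % 3 + limit + (limit - j)
limit = j[31] // (depth // 36)
j = j + 29
for j in limit:
    limit = 22
    height *= limit
j *= depth
height = 14 + limit
if height > limit and limit == limit:
    depth = height - 37
else:
    handle(j)

10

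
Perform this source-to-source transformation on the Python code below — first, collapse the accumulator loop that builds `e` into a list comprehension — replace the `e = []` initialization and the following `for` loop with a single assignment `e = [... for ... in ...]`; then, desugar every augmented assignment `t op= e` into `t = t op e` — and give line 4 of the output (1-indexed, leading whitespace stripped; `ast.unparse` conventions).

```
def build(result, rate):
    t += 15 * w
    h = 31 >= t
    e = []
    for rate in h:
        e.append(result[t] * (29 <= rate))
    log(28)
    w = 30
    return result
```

e = [result[t] * (29 <= rate) for rate in h]

Transformed code:
def build(result, rate):
    t = t + 15 * w
    h = 31 >= t
    e = [result[t] * (29 <= rate) for rate in h]
    log(28)
    w = 30
    return result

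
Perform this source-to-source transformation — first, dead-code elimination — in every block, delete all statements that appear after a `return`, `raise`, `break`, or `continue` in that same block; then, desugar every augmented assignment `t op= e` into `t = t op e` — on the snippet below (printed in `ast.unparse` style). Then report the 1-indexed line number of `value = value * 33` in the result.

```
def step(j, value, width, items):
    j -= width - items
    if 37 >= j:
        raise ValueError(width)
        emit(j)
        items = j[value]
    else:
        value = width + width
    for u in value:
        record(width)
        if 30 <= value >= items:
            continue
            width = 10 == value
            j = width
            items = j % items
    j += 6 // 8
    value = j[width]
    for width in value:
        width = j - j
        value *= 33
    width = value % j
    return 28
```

Transformed code:
def step(j, value, width, items):
    j = j - (width - items)
    if 37 >= j:
        raise ValueError(width)
    else:
        value = width + width
    for u in value:
        record(width)
        if 30 <= value >= items:
            continue
    j = j + 6 // 8
    value = j[width]
    for width in value:
        width = j - j
        value = value * 33
    width = value % j
    return 28

15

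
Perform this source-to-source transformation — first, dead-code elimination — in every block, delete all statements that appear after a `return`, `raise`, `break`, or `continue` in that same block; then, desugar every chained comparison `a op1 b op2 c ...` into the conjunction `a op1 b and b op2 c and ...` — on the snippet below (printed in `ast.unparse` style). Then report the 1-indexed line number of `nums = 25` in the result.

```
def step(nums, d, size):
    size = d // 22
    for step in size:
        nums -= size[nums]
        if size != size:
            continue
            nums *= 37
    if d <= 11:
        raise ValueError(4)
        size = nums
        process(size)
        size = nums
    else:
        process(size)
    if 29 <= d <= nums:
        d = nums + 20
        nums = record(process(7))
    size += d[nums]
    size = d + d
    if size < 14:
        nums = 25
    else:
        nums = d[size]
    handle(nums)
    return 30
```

17

Transformed code:
def step(nums, d, size):
    size = d // 22
    for step in size:
        nums -= size[nums]
        if size != size:
            continue
    if d <= 11:
        raise ValueError(4)
    else:
        process(size)
    if 29 <= d and d <= nums:
        d = nums + 20
        nums = record(process(7))
    size += d[nums]
    size = d + d
    if size < 14:
        nums = 25
    else:
        nums = d[size]
    handle(nums)
    return 30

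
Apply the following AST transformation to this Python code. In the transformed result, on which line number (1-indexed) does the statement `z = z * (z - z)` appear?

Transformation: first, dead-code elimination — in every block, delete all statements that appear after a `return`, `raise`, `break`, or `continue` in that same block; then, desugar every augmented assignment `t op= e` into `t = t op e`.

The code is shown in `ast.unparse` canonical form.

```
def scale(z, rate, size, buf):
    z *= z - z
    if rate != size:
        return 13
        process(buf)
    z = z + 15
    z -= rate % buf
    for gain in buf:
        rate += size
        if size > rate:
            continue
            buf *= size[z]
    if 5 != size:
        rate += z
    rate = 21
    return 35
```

2

Transformed code:
def scale(z, rate, size, buf):
    z = z * (z - z)
    if rate != size:
        return 13
    z = z + 15
    z = z - rate % buf
    for gain in buf:
        rate = rate + size
        if size > rate:
            continue
    if 5 != size:
        rate = rate + z
    rate = 21
    return 35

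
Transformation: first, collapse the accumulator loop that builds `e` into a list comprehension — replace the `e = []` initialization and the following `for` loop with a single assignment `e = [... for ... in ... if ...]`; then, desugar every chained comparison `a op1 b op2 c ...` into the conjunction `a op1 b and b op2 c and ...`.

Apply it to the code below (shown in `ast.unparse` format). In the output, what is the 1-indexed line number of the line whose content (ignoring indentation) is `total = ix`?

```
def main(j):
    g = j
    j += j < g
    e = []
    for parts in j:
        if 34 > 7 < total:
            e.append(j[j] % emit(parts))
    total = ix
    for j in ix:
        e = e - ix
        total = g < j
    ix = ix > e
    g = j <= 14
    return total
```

5

Transformed code:
def main(j):
    g = j
    j += j < g
    e = [j[j] % emit(parts) for parts in j if 34 > 7 and 7 < total]
    total = ix
    for j in ix:
        e = e - ix
        total = g < j
    ix = ix > e
    g = j <= 14
    return total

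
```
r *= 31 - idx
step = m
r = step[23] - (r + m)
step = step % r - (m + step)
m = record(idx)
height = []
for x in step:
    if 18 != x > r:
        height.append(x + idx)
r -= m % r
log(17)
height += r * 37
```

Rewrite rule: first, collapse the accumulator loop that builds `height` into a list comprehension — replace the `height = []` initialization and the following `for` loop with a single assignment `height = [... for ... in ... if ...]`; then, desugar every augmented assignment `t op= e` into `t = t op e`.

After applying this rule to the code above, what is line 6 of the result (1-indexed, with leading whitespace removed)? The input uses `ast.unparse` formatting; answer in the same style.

Transformed code:
r = r * (31 - idx)
step = m
r = step[23] - (r + m)
step = step % r - (m + step)
m = record(idx)
height = [x + idx for x in step if 18 != x > r]
r = r - m % r
log(17)
height = height + r * 37

height = [x + idx for x in step if 18 != x > r]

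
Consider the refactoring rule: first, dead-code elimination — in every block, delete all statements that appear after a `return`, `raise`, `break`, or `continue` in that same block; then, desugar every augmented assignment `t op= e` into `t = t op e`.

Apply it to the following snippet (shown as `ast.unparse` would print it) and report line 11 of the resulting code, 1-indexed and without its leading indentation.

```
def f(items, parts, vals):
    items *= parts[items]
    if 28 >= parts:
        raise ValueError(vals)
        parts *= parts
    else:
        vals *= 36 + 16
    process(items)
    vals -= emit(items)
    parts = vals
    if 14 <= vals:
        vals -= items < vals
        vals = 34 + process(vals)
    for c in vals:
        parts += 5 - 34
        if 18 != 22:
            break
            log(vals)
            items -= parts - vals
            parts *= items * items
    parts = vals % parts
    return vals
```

vals = vals - (items < vals)

Transformed code:
def f(items, parts, vals):
    items = items * parts[items]
    if 28 >= parts:
        raise ValueError(vals)
    else:
        vals = vals * (36 + 16)
    process(items)
    vals = vals - emit(items)
    parts = vals
    if 14 <= vals:
        vals = vals - (items < vals)
        vals = 34 + process(vals)
    for c in vals:
        parts = parts + (5 - 34)
        if 18 != 22:
            break
    parts = vals % parts
    return vals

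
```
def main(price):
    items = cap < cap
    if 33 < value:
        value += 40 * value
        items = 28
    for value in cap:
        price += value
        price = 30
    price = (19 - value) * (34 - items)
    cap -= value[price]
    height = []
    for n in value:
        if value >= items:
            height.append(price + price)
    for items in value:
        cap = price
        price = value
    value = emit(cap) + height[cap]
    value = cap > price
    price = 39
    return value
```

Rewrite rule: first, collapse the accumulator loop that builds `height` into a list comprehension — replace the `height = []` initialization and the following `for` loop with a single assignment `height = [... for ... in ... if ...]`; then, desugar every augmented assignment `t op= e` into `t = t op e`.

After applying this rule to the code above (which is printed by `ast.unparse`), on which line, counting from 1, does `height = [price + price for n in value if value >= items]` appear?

11

Transformed code:
def main(price):
    items = cap < cap
    if 33 < value:
        value = value + 40 * value
        items = 28
    for value in cap:
        price = price + value
        price = 30
    price = (19 - value) * (34 - items)
    cap = cap - value[price]
    height = [price + price for n in value if value >= items]
    for items in value:
        cap = price
        price = value
    value = emit(cap) + height[cap]
    value = cap > price
    price = 39
    return value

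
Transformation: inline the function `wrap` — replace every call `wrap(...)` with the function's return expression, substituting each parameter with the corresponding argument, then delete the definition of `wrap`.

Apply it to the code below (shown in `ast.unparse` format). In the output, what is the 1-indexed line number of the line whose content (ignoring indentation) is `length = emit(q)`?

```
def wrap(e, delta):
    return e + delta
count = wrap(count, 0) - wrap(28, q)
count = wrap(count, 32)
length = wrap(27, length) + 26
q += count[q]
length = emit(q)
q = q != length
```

Transformed code:
count = count + 0 - (28 + q)
count = count + 32
length = 27 + length + 26
q += count[q]
length = emit(q)
q = q != length

5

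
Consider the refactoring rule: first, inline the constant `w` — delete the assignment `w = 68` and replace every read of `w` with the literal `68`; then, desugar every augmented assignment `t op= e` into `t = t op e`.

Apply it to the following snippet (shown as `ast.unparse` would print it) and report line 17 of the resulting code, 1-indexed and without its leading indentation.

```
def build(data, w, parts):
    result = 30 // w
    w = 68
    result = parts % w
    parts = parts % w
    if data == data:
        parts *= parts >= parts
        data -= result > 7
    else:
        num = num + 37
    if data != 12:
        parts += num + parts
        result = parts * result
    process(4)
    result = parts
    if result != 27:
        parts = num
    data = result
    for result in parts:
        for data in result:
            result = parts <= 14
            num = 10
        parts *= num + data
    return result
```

Transformed code:
def build(data, w, parts):
    result = 30 // 68
    result = parts % 68
    parts = parts % 68
    if data == data:
        parts = parts * (parts >= parts)
        data = data - (result > 7)
    else:
        num = num + 37
    if data != 12:
        parts = parts + (num + parts)
        result = parts * result
    process(4)
    result = parts
    if result != 27:
        parts = num
    data = result
    for result in parts:
        for data in result:
            result = parts <= 14
            num = 10
        parts = parts * (num + data)
    return result

data = result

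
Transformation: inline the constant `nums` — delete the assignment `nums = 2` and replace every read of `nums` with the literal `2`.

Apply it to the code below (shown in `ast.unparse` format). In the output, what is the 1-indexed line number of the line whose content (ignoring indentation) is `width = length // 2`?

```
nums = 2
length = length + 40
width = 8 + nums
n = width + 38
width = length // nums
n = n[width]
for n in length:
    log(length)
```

Transformed code:
length = length + 40
width = 8 + 2
n = width + 38
width = length // 2
n = n[width]
for n in length:
    log(length)

4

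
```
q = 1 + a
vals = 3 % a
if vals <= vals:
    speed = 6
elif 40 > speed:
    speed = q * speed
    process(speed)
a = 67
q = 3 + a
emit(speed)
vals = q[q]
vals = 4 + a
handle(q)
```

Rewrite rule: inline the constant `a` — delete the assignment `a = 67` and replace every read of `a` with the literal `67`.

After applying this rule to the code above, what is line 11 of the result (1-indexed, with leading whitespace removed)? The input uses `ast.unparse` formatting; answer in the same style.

vals = 4 + 67

Transformed code:
q = 1 + 67
vals = 3 % 67
if vals <= vals:
    speed = 6
elif 40 > speed:
    speed = q * speed
    process(speed)
q = 3 + 67
emit(speed)
vals = q[q]
vals = 4 + 67
handle(q)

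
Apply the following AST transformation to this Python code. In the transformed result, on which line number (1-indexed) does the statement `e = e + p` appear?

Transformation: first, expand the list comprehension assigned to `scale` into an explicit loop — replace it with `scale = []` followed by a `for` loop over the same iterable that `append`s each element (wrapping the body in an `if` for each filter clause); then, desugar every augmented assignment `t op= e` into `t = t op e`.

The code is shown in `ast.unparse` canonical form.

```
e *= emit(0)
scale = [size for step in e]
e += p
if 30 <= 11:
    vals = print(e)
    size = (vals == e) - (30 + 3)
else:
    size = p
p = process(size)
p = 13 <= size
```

5

Transformed code:
e = e * emit(0)
scale = []
for step in e:
    scale.append(size)
e = e + p
if 30 <= 11:
    vals = print(e)
    size = (vals == e) - (30 + 3)
else:
    size = p
p = process(size)
p = 13 <= size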